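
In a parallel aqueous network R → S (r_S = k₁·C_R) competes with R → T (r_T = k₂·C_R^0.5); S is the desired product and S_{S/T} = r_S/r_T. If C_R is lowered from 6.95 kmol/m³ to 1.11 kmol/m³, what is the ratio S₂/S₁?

0.400

S_{S/T} = (k₁/k₂)·C_R^0.5, so S₂/S₁ = (C_{R,2}/C_{R,1})^0.5.
= (1.11/6.95)^0.5 = (0.1597)^0.5 = 0.400.
Selectivity toward S falls as C_R falls — high-concentration operation is favoured.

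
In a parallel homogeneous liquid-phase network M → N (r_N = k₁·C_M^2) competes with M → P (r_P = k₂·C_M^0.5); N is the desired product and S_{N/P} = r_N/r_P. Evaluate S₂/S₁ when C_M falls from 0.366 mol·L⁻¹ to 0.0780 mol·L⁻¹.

S_{N/P} = (k₁/k₂)·C_M^1.5, so S₂/S₁ = (C_{M,2}/C_{M,1})^1.5.
= (0.0780/0.366)^1.5 = (0.2131)^1.5 = 0.0984.

0.0984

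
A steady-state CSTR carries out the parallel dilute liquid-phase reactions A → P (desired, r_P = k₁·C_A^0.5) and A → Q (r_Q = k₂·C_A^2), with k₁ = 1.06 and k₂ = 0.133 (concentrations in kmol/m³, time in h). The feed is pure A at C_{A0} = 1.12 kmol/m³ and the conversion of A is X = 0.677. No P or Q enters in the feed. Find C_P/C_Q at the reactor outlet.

Exit C_A = C_{A0}(1−X) = 1.12×0.323 = 0.3618 kmol/m³.
Rates in a CSTR are evaluated at the outlet concentration: r_P = 1.06×0.3618^0.5 = 0.6376, r_Q = 0.133×0.3618^2 = 0.01741.
Overall selectivity = C_P/C_Q = r_Pτ/(r_Qτ) = r_P/r_Q = 36.6.

36.6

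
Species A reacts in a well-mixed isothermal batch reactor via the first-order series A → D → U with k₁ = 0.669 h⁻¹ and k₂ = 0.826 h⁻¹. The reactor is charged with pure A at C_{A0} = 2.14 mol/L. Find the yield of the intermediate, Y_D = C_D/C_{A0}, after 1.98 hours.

0.303

For first-order series with pure A initially, C_D(t) = k₁C_{A0}/(k₂−k₁)·(e^(−k₁t) − e^(−k₂t)).
e^(−k₁t) = e^(−0.669×1.98) = e^(−1.325) = 0.2659; e^(−k₂t) = e^(−1.635) = 0.1949.
C_D = 0.669×2.14/(0.826−0.669) × (0.2659−0.1949) = 9.119×0.07105 = 0.6479 mol/L.
Y_D = C_D/C_{A0} = 0.6479/2.14 = 0.303.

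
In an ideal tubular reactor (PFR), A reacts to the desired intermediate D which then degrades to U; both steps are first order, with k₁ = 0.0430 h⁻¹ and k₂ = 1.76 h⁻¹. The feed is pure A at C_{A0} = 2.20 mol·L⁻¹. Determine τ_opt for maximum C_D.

2.16 h

Setting dC_D/dτ = 0 gives τ_opt = ln(k₂/k₁)/(k₂−k₁).
= ln(1.76/0.0430)/(1.76−0.0430) = ln(40.93)/1.717 = 3.712/1.717 = 2.16 h.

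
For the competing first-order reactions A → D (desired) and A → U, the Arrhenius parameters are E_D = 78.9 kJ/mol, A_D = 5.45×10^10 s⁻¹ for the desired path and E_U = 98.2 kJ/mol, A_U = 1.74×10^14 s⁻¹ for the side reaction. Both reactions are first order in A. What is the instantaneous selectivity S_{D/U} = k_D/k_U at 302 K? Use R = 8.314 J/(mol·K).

0.683

k_D/k_U = (A_D/A_U)·exp[−(E_D−E_U)/(RT)] = (A_D/A_U)·exp[(E_U−E_D)/(RT)].
(E_U−E_D)/(RT) = (98.2−78.9)×10³/(8.314×302) = 19300/2511 = 7.687.
k_D/k_U = (5.45×10^10/1.74×10^14)·exp(7.687) = 3.132×10^-4 × 2179 = 0.683.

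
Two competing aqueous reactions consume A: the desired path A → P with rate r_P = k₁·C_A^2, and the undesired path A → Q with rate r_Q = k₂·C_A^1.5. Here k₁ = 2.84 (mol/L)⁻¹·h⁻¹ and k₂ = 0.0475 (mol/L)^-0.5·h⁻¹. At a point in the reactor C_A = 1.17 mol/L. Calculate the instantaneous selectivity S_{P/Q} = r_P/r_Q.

64.7

S_{P/Q} = r_P/r_Q = (k₁·C_A^2)/(k₂·C_A^1.5) = (k₁/k₂)·C_A^0.5.
= (2.84×1.170^2) / (0.0475×1.170^1.5) = 3.888/0.06011 = 64.7.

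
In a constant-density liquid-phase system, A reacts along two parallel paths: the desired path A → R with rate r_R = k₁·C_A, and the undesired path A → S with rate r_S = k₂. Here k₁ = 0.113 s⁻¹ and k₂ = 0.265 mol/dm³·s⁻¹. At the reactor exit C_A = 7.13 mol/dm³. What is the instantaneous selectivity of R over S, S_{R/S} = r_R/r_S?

S_{R/S} = r_R/r_S = (k₁·C_A)/(k₂) = (k₁/k₂)·C_A.
= (0.113×7.130) / (0.265) = 0.8057/0.2650 = 3.04.
Since the desired path is higher order in A, keeping C_A high (PFR or concentrated feed) favours R.

3.04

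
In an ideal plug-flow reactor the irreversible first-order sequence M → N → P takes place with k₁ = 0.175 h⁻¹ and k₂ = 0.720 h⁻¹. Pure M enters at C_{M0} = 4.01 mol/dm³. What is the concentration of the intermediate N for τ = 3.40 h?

The intermediate concentration in a first-order A→B→C sequence is C_N = k₁C_{M0}(e^(−k₁τ) − e^(−k₂τ))/(k₂−k₁).
e^(−k₁τ) = e^(−0.175×3.40) = e^(−0.5950) = 0.5516; e^(−k₂τ) = e^(−2.448) = 0.08647.
C_N = 0.175×4.01/(0.720−0.175) × (0.5516−0.08647) = 1.288×0.4651 = 0.5989 mol/dm³.

0.599 mol/dm³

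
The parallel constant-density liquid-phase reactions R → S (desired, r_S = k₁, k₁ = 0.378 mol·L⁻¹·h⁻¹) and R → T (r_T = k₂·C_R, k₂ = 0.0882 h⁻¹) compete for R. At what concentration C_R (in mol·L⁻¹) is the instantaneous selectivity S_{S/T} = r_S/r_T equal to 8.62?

0.497 mol·L⁻¹

S_{S/T} = (k₁/k₂)·C_R⁻¹ ⇒ C_R = (S·k₂/k₁)^(-1).
= (8.62×0.0882/0.378)^(-1) = (2.011)^(-1) = 0.497 mol·L⁻¹.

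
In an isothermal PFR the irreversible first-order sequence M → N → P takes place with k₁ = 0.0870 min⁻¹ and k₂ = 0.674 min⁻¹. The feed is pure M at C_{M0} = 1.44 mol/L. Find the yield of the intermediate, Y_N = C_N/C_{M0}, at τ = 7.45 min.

0.0765

Solving the coupled first-order balances gives C_N(τ) = [k₁/(k₂−k₁)]·C_{M0}·(e^(−k₁τ) − e^(−k₂τ)).
e^(−k₁τ) = e^(−0.0870×7.45) = e^(−0.6482) = 0.5230; e^(−k₂τ) = e^(−5.021) = 0.006596.
C_N = 0.0870×1.44/(0.674−0.0870) × (0.5230−0.006596) = 0.2134×0.5164 = 0.1102 mol/L.
Y_N = C_N/C_{M0} = 0.1102/1.44 = 0.0765.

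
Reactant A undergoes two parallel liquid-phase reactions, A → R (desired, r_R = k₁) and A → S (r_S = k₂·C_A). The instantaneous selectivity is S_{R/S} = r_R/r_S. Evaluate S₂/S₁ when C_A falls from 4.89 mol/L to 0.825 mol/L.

5.93

S_{R/S} = (k₁/k₂)·C_A⁻¹, so S₂/S₁ = (C_{A,2}/C_{A,1})⁻¹.
= 4.89/0.825 = 5.93.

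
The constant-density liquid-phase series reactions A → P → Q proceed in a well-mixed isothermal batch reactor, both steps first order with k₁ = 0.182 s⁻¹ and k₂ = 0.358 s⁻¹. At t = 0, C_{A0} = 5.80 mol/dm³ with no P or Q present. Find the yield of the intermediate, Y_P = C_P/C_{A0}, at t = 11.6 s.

For first-order series with pure A initially, C_P(t) = k₁C_{A0}/(k₂−k₁)·(e^(−k₁t) − e^(−k₂t)).
e^(−k₁t) = e^(−0.182×11.6) = e^(−2.111) = 0.1211; e^(−k₂t) = e^(−4.153) = 0.01572.
C_P = 0.182×5.80/(0.358−0.182) × (0.1211−0.01572) = 5.998×0.1054 = 0.6320 mol/dm³.
Y_P = C_P/C_{A0} = 0.6320/5.80 = 0.109.

0.109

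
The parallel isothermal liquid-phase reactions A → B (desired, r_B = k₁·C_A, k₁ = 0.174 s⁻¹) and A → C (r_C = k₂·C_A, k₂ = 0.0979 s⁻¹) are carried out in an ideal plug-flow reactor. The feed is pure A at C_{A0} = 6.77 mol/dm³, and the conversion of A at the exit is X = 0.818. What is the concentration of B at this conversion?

C_A = C_{A0}(1−X) = 1.232 mol/dm³.
Both paths are first order in A, so the instantaneous fraction to B is constant: dC_B/d(−C_A) = k₁/(k₁+k₂) = 0.6399.
C_B = 0.6399·(C_{A0}−C_A) = 0.6399×5.538 = 3.54 mol/dm³.

3.54 mol/dm³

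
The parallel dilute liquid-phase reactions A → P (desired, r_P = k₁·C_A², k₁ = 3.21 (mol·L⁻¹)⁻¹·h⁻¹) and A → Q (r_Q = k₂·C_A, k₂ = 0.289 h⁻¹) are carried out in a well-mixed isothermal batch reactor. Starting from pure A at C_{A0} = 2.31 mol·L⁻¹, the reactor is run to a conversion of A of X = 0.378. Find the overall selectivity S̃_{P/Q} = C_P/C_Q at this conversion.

C_A = C_{A0}(1−X) = 1.437 mol·L⁻¹.
Along a PFR/batch, dC_Q/dC_A = −r_Q/(r_P+r_Q) = −k₂/(k₂+k₁·C_A).
Integrating from C_{A0} to C_A: C_Q = (0.289/3.21)·ln[(0.289+3.21·2.31)/(0.289+3.21·1.44)] = 0.09003·ln(7.704/4.901) = 0.04072 mol·L⁻¹.
Then C_P = (C_{A0}−C_A) − C_Q = 0.8732 − 0.04072 = 0.8325 mol·L⁻¹.
S̃_{P/Q} = C_P/C_Q = 0.8325/0.04072 = 20.4.

20.4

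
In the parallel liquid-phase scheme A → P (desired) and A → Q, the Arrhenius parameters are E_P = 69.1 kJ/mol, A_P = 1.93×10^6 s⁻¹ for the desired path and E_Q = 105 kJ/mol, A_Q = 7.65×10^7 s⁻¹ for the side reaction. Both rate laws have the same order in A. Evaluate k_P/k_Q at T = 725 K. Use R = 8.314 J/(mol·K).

9.74

k_P/k_Q = (A_P/A_Q)·exp[−(E_P−E_Q)/(RT)] = (A_P/A_Q)·exp[(E_Q−E_P)/(RT)].
(E_Q−E_P)/(RT) = (105−69.1)×10³/(8.314×725) = 35900/6028 = 5.956.
k_P/k_Q = (1.93×10^6/7.65×10^7)·exp(5.956) = 0.02523 × 386.0 = 9.74.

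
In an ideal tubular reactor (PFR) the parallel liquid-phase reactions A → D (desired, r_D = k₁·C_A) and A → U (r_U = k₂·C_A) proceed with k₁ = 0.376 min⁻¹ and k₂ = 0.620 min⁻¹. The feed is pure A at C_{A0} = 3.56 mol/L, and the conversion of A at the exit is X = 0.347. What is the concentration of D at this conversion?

0.466 mol/L

C_A = C_{A0}(1−X) = 2.325 mol/L.
Both paths are first order in A, so the instantaneous fraction to D is constant: dC_D/d(−C_A) = k₁/(k₁+k₂) = 0.3775.
C_D = 0.3775·(C_{A0}−C_A) = 0.3775×1.235 = 0.466 mol/L.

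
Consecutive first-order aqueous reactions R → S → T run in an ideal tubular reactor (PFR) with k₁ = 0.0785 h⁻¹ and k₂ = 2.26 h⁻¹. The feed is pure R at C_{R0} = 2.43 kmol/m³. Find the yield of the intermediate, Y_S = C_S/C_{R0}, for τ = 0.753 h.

0.0274

The intermediate concentration in a first-order A→B→C sequence is C_S = k₁C_{R0}(e^(−k₁τ) − e^(−k₂τ))/(k₂−k₁).
e^(−k₁τ) = e^(−0.0785×0.753) = e^(−0.05911) = 0.9426; e^(−k₂τ) = e^(−1.702) = 0.1824.
C_S = 0.0785×2.43/(2.26−0.0785) × (0.9426−0.1824) = 0.08744×0.7602 = 0.06648 kmol/m³.
Y_S = C_S/C_{R0} = 0.06648/2.43 = 0.0274.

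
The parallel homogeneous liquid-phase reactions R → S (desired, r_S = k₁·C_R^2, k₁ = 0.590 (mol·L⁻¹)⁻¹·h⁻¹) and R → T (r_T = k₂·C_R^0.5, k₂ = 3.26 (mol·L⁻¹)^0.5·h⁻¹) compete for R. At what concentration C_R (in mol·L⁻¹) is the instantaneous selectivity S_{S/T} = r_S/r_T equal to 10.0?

14.5 mol·L⁻¹

S_{S/T} = (k₁/k₂)·C_R^1.5 ⇒ C_R = (S·k₂/k₁)^(1/1.5).
= (10.0×3.26/0.590)^(0.6667) = (55.25)^(0.6667) = 14.5 mol·L⁻¹.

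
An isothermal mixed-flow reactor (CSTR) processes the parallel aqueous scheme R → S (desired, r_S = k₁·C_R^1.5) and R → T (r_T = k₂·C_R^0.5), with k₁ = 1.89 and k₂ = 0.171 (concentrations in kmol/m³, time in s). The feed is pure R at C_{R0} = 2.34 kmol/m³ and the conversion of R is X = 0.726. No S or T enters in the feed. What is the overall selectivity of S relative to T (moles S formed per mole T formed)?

Exit C_R = C_{R0}(1−X) = 2.34×0.274 = 0.6412 kmol/m³.
In a CSTR the entire volume is at exit conditions, so r_S = 1.89×0.6412^1.5 = 0.9703 and r_T = 0.171×0.6412^0.5 = 0.1369.
Overall selectivity = C_S/C_T = r_Sτ/(r_Tτ) = r_S/r_T = 7.09.

7.09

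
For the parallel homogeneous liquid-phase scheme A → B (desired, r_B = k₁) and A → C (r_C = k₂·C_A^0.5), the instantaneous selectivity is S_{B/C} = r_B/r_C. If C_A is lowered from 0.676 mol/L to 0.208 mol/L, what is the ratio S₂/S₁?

S_{B/C} = (k₁/k₂)·C_A^-0.5, so S₂/S₁ = (C_{A,2}/C_{A,1})^-0.5.
= (0.208/0.676)^(-0.5) = (0.3077)^(-0.5) = 1.80.
Selectivity toward B rises as C_A falls — low-concentration operation is favoured.

1.80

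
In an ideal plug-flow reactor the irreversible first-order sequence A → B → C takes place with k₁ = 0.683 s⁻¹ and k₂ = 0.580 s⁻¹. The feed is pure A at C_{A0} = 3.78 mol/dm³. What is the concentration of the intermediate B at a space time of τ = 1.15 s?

For first-order series with pure A initially, C_B(τ) = k₁C_{A0}/(k₂−k₁)·(e^(−k₁τ) − e^(−k₂τ)).
e^(−k₁τ) = e^(−0.683×1.15) = e^(−0.7854) = 0.4559; e^(−k₂τ) = e^(−0.6670) = 0.5132.
C_B = 0.683×3.78/(0.580−0.683) × (0.4559−0.5132) = (-25.07)×(-0.05733) = 1.437 mol/dm³.

1.44 mol/dm³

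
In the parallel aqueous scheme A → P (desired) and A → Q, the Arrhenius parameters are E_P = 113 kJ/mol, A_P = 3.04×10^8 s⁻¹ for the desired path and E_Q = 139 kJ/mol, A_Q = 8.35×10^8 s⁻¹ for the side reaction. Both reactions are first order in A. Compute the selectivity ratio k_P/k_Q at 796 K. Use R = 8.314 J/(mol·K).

18.5

With equal orders, S_{P/Q} = k_P/k_Q = (A_P/A_Q)·exp[(E_Q−E_P)/(RT)].
(E_Q−E_P)/(RT) = (139−113)×10³/(8.314×796) = 26000/6618 = 3.929.
k_P/k_Q = (3.04×10^8/8.35×10^8)·exp(3.929) = 0.3641 × 50.84 = 18.5.
Since E_P < E_Q, lowering the temperature improves selectivity toward P.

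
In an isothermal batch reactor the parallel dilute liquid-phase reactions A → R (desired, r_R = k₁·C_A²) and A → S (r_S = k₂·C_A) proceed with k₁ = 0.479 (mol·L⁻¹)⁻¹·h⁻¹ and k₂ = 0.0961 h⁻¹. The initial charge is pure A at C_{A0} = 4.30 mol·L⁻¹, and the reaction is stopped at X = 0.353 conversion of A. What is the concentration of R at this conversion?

C_A = C_{A0}(1−X) = 2.782 mol·L⁻¹.
Along a PFR/batch, dC_S/dC_A = −r_S/(r_R+r_S) = −k₂/(k₂+k₁·C_A).
Integrating from C_{A0} to C_A: C_S = (0.0961/0.479)·ln[(0.0961+0.479·4.30)/(0.0961+0.479·2.78)] = 0.2006·ln(2.156/1.429) = 0.08253 mol·L⁻¹.
Then C_R = (C_{A0}−C_A) − C_S = 1.518 − 0.08253 = 1.435 mol·L⁻¹.

1.44 mol·L⁻¹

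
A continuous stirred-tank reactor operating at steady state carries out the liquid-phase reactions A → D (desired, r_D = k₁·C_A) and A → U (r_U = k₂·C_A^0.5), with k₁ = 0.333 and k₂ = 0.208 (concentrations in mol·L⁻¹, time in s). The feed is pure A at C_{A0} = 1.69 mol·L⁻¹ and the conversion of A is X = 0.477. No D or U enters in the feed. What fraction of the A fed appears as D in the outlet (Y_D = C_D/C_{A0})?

Exit C_A = C_{A0}(1−X) = 1.69×0.523 = 0.8839 mol·L⁻¹.
In a CSTR the entire volume is at exit conditions, so r_D = 0.333×0.8839 = 0.2943 and r_U = 0.208×0.8839^0.5 = 0.1955.
Fraction of consumed A going to D: r_D/(r_D+r_U) = 0.6008.
C_D = 0.6008·C_{A0}·X = 0.6008×1.69×0.477 = 0.484 mol·L⁻¹; Y_D = C_D/C_{A0} = 0.287.

0.287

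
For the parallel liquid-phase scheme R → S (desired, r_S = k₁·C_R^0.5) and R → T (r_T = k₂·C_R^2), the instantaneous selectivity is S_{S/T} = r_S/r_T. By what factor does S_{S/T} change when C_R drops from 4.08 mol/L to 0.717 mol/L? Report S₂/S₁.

13.6

S_{S/T} = (k₁/k₂)·C_R^-1.5, so S₂/S₁ = (C_{R,2}/C_{R,1})^-1.5.
= (0.717/4.08)^(-1.5) = (0.1757)^(-1.5) = 13.6.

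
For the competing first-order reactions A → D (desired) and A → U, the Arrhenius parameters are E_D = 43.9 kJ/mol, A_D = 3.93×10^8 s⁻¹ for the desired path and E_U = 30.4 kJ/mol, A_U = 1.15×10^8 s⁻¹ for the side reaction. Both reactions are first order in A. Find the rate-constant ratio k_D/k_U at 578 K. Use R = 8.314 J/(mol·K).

0.206

With equal orders, S_{D/U} = k_D/k_U = (A_D/A_U)·exp[(E_U−E_D)/(RT)].
(E_U−E_D)/(RT) = (30.4−43.9)×10³/(8.314×578) = -13500/4805 = -2.809.
k_D/k_U = (3.93×10^8/1.15×10^8)·exp(-2.809) = 3.417 × 0.06025 = 0.206.
Since E_D > E_U, raising the temperature improves selectivity toward D.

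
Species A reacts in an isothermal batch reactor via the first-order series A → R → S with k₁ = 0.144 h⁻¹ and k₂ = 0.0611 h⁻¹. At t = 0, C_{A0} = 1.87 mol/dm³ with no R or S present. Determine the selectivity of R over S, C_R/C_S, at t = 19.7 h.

0.804

The intermediate concentration in a first-order A→B→C sequence is C_R = k₁C_{A0}(e^(−k₁t) − e^(−k₂t))/(k₂−k₁).
e^(−k₁t) = e^(−0.144×19.7) = e^(−2.837) = 0.05861; e^(−k₂t) = e^(−1.204) = 0.3001.
C_R = 0.144×1.87/(0.0611−0.144) × (0.05861−0.3001) = (-3.248)×(-0.2415) = 0.7844 mol/dm³.
C_A = C_{A0}e^(−k₁t) = 0.1096 mol/dm³, so C_S = C_{A0}−C_A−C_R = 0.9760 mol/dm³; C_R/C_S = 0.804.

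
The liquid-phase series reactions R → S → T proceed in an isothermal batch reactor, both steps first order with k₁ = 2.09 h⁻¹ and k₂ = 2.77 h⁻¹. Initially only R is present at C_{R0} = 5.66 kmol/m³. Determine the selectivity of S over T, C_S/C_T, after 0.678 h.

For first-order series with pure R initially, C_S(t) = k₁C_{R0}/(k₂−k₁)·(e^(−k₁t) − e^(−k₂t)).
e^(−k₁t) = e^(−2.09×0.678) = e^(−1.417) = 0.2424; e^(−k₂t) = e^(−1.878) = 0.1529.
C_S = 2.09×5.66/(2.77−2.09) × (0.2424−0.1529) = 17.40×0.08955 = 1.558 kmol/m³.
C_R = C_{R0}e^(−k₁t) = 1.372 kmol/m³, so C_T = C_{R0}−C_R−C_S = 2.730 kmol/m³; C_S/C_T = 0.571.

0.571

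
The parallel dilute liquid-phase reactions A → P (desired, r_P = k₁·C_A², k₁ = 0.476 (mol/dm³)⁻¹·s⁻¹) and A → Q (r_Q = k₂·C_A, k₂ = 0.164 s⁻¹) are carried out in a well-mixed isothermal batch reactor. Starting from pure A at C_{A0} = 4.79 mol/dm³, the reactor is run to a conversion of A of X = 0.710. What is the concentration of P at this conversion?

3.03 mol/dm³

C_A = C_{A0}(1−X) = 1.389 mol/dm³.
Along a PFR/batch, dC_Q/dC_A = −r_Q/(r_P+r_Q) = −k₂/(k₂+k₁·C_A).
Integrating from C_{A0} to C_A: C_Q = (0.164/0.476)·ln[(0.164+0.476·4.79)/(0.164+0.476·1.39)] = 0.3445·ln(2.444/0.8252) = 0.3741 mol/dm³.
Then C_P = (C_{A0}−C_A) − C_Q = 3.401 − 0.3741 = 3.027 mol/dm³.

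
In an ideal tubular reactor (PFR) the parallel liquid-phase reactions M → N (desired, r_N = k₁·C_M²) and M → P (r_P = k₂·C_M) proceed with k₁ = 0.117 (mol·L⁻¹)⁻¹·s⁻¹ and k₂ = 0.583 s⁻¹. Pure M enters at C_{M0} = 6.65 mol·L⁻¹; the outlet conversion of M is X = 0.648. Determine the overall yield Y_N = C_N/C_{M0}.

C_M = C_{M0}(1−X) = 2.341 mol·L⁻¹.
Along a PFR/batch, dC_P/dC_M = −r_P/(r_N+r_P) = −k₂/(k₂+k₁·C_M).
Integrating from C_{M0} to C_M: C_P = (0.583/0.117)·ln[(0.583+0.117·6.65)/(0.583+0.117·2.34)] = 4.983·ln(1.361/0.8569) = 2.306 mol·L⁻¹.
Then C_N = (C_{M0}−C_M) − C_P = 4.309 − 2.306 = 2.004 mol·L⁻¹.
Y_N = C_N/C_{M0} = 2.004/6.65 = 0.301.

0.301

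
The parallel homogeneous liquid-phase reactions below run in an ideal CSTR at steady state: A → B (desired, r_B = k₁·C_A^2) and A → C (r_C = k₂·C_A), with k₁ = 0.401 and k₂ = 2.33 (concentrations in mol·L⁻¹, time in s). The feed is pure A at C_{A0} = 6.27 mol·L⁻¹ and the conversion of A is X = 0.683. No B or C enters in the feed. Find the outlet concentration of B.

Exit C_A = C_{A0}(1−X) = 6.27×0.317 = 1.988 mol·L⁻¹.
A CSTR operates uniformly at the exit composition, giving r_B = 1.584 and r_C = 4.631 (each k·C_A^n at C_A = 1.988).
Fraction of consumed A going to B: r_B/(r_B+r_C) = 0.2549.
C_B = 0.2549·C_{A0}·X = 0.2549×6.27×0.683 = 1.09 mol·L⁻¹.

1.09 mol·L⁻¹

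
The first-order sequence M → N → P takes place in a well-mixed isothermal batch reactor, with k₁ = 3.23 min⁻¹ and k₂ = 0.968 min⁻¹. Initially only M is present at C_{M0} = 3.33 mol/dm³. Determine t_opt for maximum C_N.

Setting dC_N/dt = 0 gives t_opt = ln(k₂/k₁)/(k₂−k₁).
= ln(0.968/3.23)/(0.968−3.23) = ln(0.2997)/-2.262 = -1.205/-2.262 = 0.533 min.

0.533 min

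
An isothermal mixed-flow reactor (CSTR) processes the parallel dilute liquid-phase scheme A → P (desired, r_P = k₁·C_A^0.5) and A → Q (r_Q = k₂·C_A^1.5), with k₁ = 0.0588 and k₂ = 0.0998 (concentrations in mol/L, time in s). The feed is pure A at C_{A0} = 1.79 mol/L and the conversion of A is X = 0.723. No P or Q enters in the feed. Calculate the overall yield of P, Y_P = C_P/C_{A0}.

0.393

Exit C_A = C_{A0}(1−X) = 1.79×0.277 = 0.4958 mol/L.
Rates in a CSTR are evaluated at the outlet concentration: r_P = 0.0588×0.4958^0.5 = 0.04140, r_Q = 0.0998×0.4958^1.5 = 0.03484.
Fraction of consumed A going to P: r_P/(r_P+r_Q) = 0.5430.
C_P = 0.5430·C_{A0}·X = 0.5430×1.79×0.723 = 0.703 mol/L; Y_P = C_P/C_{A0} = 0.393.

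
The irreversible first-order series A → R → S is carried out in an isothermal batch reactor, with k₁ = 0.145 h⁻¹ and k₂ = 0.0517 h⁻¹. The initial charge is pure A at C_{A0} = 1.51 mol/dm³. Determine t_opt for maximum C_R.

The intermediate peaks when r₁ = r₂, i.e. k₁e^(−k₁t) = k₂e^(−k₂t), giving t_opt = ln(k₂/k₁)/(k₂−k₁).
= ln(0.0517/0.145)/(0.0517−0.145) = ln(0.3566)/-0.09330 = -1.031/-0.09330 = 11.1 h.

11.1 h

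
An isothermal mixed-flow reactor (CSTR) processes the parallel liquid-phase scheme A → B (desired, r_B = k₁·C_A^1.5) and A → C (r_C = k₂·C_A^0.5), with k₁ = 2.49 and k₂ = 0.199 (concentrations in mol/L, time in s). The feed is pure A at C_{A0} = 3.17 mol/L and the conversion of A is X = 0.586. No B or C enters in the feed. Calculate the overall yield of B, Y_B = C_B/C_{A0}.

0.552

Exit C_A = C_{A0}(1−X) = 3.17×0.414 = 1.312 mol/L.
A CSTR operates uniformly at the exit composition, giving r_B = 3.744 and r_C = 0.2280 (each k·C_A^n at C_A = 1.312).
Fraction of consumed A going to B: r_B/(r_B+r_C) = 0.9426.
C_B = 0.9426·C_{A0}·X = 0.9426×3.17×0.586 = 1.75 mol/L; Y_B = C_B/C_{A0} = 0.552.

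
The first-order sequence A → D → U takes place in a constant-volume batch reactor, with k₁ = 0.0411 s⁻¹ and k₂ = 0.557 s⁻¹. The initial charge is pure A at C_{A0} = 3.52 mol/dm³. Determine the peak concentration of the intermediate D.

0.211 mol/dm³

At the optimum, C_{D,max}/C_{A0} = (k₁/k₂)^[k₂/(k₂−k₁)].
= (0.0411/0.557)^(0.557/(0.557−0.0411)) = (0.07379)^(1.080) = 0.05995.
C_{D,max} = 0.05995×3.52 = 0.211 mol/dm³.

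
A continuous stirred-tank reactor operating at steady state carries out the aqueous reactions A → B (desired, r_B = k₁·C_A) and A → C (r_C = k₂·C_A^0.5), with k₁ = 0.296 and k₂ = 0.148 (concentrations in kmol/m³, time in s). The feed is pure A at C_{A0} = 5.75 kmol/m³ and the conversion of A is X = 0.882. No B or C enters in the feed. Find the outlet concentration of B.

Exit C_A = C_{A0}(1−X) = 5.75×0.118 = 0.6785 kmol/m³.
A CSTR operates uniformly at the exit composition, giving r_B = 0.2008 and r_C = 0.1219 (each k·C_A^n at C_A = 0.6785).
Fraction of consumed A going to B: r_B/(r_B+r_C) = 0.6223.
C_B = 0.6223·C_{A0}·X = 0.6223×5.75×0.882 = 3.16 kmol/m³.

3.16 kmol/m³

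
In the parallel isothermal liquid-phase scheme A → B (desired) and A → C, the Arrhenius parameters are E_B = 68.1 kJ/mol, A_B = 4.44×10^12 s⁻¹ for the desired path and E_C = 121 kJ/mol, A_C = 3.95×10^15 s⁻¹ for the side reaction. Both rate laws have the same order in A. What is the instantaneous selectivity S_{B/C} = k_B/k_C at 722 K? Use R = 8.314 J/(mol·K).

7.55

k_B/k_C = (A_B/A_C)·exp[−(E_B−E_C)/(RT)] = (A_B/A_C)·exp[(E_C−E_B)/(RT)].
(E_C−E_B)/(RT) = (121−68.1)×10³/(8.314×722) = 52900/6003 = 8.813.
k_B/k_C = (4.44×10^12/3.95×10^15)·exp(8.813) = 0.001124 × 6719 = 7.55.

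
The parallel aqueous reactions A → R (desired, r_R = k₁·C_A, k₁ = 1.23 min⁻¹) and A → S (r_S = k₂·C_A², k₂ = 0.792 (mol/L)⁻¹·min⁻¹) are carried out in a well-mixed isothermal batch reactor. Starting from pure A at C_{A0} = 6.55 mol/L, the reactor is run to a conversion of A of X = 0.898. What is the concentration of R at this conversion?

2.01 mol/L

C_A = C_{A0}(1−X) = 0.6681 mol/L.
Along a PFR/batch, dC_R/dC_A = −r_R/(r_R+r_S) = −k₁/(k₁+k₂·C_A).
Integrating from C_{A0} to C_A: C_R = (1.23/0.792)·ln[(1.23+0.792·6.55)/(1.23+0.792·0.668)] = 1.553·ln(6.418/1.759) = 2.010 mol/L.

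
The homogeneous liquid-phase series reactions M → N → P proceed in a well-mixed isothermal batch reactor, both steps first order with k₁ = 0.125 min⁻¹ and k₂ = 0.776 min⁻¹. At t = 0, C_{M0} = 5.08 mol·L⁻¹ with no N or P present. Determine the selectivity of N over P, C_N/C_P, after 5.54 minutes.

The intermediate concentration in a first-order A→B→C sequence is C_N = k₁C_{M0}(e^(−k₁t) − e^(−k₂t))/(k₂−k₁).
e^(−k₁t) = e^(−0.125×5.54) = e^(−0.6925) = 0.5003; e^(−k₂t) = e^(−4.299) = 0.01358.
C_N = 0.125×5.08/(0.776−0.125) × (0.5003−0.01358) = 0.9754×0.4867 = 0.4748 mol·L⁻¹.
C_M = C_{M0}e^(−k₁t) = 2.542 mol·L⁻¹, so C_P = C_{M0}−C_M−C_N = 2.064 mol·L⁻¹; C_N/C_P = 0.230.

0.230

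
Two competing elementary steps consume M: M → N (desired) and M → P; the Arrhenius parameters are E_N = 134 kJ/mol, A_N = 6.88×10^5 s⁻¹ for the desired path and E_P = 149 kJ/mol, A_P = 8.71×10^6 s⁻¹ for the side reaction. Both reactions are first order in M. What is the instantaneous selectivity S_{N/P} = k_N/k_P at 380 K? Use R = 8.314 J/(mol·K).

k_N/k_P = (A_N/A_P)·exp[−(E_N−E_P)/(RT)] = (A_N/A_P)·exp[(E_P−E_N)/(RT)].
(E_P−E_N)/(RT) = (149−134)×10³/(8.314×380) = 15000/3159 = 4.748.
k_N/k_P = (6.88×10^5/8.71×10^6)·exp(4.748) = 0.07899 × 115.3 = 9.11.
Since E_N < E_P, lowering the temperature improves selectivity toward N.

9.11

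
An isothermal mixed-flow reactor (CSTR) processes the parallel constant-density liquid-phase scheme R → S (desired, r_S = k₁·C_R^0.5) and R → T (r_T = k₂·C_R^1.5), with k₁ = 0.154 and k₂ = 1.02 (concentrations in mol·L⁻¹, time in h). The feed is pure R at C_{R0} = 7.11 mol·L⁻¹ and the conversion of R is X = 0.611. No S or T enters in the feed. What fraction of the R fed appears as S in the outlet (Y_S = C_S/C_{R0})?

0.0316

Exit C_R = C_{R0}(1−X) = 7.11×0.389 = 2.766 mol·L⁻¹.
In a CSTR the entire volume is at exit conditions, so r_S = 0.154×2.766^0.5 = 0.2561 and r_T = 1.02×2.766^1.5 = 4.692.
Fraction of consumed R going to S: r_S/(r_S+r_T) = 0.05176.
C_S = 0.05176·C_{R0}·X = 0.05176×7.11×0.611 = 0.225 mol·L⁻¹; Y_S = C_S/C_{R0} = 0.0316.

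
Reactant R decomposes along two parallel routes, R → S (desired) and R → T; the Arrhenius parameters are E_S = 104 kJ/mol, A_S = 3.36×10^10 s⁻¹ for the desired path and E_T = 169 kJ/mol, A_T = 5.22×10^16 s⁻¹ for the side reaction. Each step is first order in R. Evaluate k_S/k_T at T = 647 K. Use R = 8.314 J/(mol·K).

0.114

k_S/k_T = (A_S/A_T)·exp[−(E_S−E_T)/(RT)] = (A_S/A_T)·exp[(E_T−E_S)/(RT)].
(E_T−E_S)/(RT) = (169−104)×10³/(8.314×647) = 65000/5379 = 12.08.
k_S/k_T = (3.36×10^10/5.22×10^16)·exp(12.08) = 6.437×10^-7 × 1.770×10^5 = 0.114.
Since E_S < E_T, lowering the temperature improves selectivity toward S.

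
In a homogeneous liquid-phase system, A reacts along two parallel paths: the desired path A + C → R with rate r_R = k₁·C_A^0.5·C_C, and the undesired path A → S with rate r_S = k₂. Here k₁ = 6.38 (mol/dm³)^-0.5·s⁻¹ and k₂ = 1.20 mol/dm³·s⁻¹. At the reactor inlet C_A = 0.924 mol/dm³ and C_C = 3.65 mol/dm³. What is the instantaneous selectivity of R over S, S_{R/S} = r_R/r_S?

18.7

S_{R/S} = r_R/r_S = (k₁·C_A^0.5·C_C)/(k₂) = (k₁/k₂)·C_A^0.5·C_C.
= (6.38×0.9240^0.5×3.650) / (1.20) = 22.38/1.200 = 18.7.
Since the desired path is higher order in A, keeping C_A high (PFR or concentrated feed) favours R.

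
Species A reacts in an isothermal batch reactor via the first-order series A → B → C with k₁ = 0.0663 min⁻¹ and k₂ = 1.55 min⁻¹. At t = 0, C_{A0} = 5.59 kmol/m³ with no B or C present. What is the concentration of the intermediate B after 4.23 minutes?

0.188 kmol/m³

Solving the coupled first-order balances gives C_B(t) = [k₁/(k₂−k₁)]·C_{A0}·(e^(−k₁t) − e^(−k₂t)).
e^(−k₁t) = e^(−0.0663×4.23) = e^(−0.2804) = 0.7554; e^(−k₂t) = e^(−6.557) = 0.001421.
C_B = 0.0663×5.59/(1.55−0.0663) × (0.7554−0.001421) = 0.2498×0.7540 = 0.1883 kmol/m³.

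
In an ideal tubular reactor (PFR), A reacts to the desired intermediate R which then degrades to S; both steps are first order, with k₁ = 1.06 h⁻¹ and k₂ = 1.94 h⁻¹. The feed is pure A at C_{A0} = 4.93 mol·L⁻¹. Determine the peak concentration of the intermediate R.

1.30 mol·L⁻¹

Evaluating C_R at τ_opt = ln(k₂/k₁)/(k₂−k₁) gives C_{R,max}/C_{A0} = (k₁/k₂)^[k₂/(k₂−k₁)].
= (1.06/1.94)^(1.94/(1.94−1.06)) = (0.5464)^(2.205) = 0.2638.
C_{R,max} = 0.2638×4.93 = 1.30 mol·L⁻¹.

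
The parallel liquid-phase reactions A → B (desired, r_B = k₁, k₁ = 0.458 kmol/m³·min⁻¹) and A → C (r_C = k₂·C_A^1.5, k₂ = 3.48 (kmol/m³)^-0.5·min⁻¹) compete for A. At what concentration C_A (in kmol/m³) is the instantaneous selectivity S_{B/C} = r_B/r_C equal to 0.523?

S_{B/C} = (k₁/k₂)·C_A^-1.5 ⇒ C_A = (S·k₂/k₁)^(1/(-1.5)).
= (0.523×3.48/0.458)^(-0.6667) = (3.974)^(-0.6667) = 0.399 kmol/m³.

0.399 kmol/m³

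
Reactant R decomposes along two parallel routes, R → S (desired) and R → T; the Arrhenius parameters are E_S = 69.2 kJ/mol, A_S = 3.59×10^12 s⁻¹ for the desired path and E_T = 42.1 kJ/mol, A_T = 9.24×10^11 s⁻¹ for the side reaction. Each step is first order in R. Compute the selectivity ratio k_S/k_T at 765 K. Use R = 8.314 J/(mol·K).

0.0548

k_S/k_T = (A_S/A_T)·exp[−(E_S−E_T)/(RT)] = (A_S/A_T)·exp[(E_T−E_S)/(RT)].
(E_T−E_S)/(RT) = (42.1−69.2)×10³/(8.314×765) = -27100/6360 = -4.261.
k_S/k_T = (3.59×10^12/9.24×10^11)·exp(-4.261) = 3.885 × 0.01411 = 0.0548.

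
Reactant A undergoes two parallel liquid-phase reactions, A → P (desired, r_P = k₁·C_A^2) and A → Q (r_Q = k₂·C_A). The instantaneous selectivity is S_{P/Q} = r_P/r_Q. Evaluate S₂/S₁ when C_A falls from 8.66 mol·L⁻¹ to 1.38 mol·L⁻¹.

S_{P/Q} = (k₁/k₂)·C_A, so S₂/S₁ = (C_{A,2}/C_{A,1}).
= 1.38/8.66 = 0.159.

0.159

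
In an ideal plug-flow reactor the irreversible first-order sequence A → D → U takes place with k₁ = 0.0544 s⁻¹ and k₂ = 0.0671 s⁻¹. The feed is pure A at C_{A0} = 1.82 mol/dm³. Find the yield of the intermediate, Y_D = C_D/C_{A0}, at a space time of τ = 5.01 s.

0.201

Solving the coupled first-order balances gives C_D(τ) = [k₁/(k₂−k₁)]·C_{A0}·(e^(−k₁τ) − e^(−k₂τ)).
e^(−k₁τ) = e^(−0.0544×5.01) = e^(−0.2725) = 0.7614; e^(−k₂τ) = e^(−0.3362) = 0.7145.
C_D = 0.0544×1.82/(0.0671−0.0544) × (0.7614−0.7145) = 7.796×0.04694 = 0.3659 mol/dm³.
Y_D = C_D/C_{A0} = 0.3659/1.82 = 0.201.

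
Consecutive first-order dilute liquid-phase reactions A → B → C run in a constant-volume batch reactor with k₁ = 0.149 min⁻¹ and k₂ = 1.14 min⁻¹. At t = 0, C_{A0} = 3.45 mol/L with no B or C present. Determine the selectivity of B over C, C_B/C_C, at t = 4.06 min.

0.216

Solving the coupled first-order balances gives C_B(t) = [k₁/(k₂−k₁)]·C_{A0}·(e^(−k₁t) − e^(−k₂t)).
e^(−k₁t) = e^(−0.149×4.06) = e^(−0.6049) = 0.5461; e^(−k₂t) = e^(−4.628) = 0.009770.
C_B = 0.149×3.45/(1.14−0.149) × (0.5461−0.009770) = 0.5187×0.5363 = 0.2782 mol/L.
C_A = C_{A0}e^(−k₁t) = 1.884 mol/L, so C_C = C_{A0}−C_A−C_B = 1.288 mol/L; C_B/C_C = 0.216.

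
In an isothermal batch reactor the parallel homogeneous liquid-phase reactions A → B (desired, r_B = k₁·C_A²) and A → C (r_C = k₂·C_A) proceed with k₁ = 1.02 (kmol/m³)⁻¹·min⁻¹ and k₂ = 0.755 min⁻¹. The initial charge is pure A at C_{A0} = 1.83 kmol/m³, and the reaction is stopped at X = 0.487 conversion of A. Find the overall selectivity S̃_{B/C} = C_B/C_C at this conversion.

1.83

C_A = C_{A0}(1−X) = 0.9388 kmol/m³.
Along a PFR/batch, dC_C/dC_A = −r_C/(r_B+r_C) = −k₂/(k₂+k₁·C_A).
Integrating from C_{A0} to C_A: C_C = (0.755/1.02)·ln[(0.755+1.02·1.83)/(0.755+1.02·0.939)] = 0.7402·ln(2.622/1.713) = 0.3152 kmol/m³.
Then C_B = (C_{A0}−C_A) − C_C = 0.8912 − 0.3152 = 0.5760 kmol/m³.
S̃_{B/C} = C_B/C_C = 0.5760/0.3152 = 1.83.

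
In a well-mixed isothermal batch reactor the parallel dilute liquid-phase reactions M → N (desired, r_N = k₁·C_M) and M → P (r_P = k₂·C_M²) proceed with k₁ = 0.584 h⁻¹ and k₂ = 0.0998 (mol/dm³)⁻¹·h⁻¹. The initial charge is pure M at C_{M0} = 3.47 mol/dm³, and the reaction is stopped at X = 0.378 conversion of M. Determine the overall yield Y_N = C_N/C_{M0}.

0.256

C_M = C_{M0}(1−X) = 2.158 mol/dm³.
Along a PFR/batch, dC_N/dC_M = −r_N/(r_N+r_P) = −k₁/(k₁+k₂·C_M).
Integrating from C_{M0} to C_M: C_N = (0.584/0.0998)·ln[(0.584+0.0998·3.47)/(0.584+0.0998·2.16)] = 5.852·ln(0.9303/0.7994) = 0.8874 mol/dm³.
Y_N = C_N/C_{M0} = 0.8874/3.47 = 0.256.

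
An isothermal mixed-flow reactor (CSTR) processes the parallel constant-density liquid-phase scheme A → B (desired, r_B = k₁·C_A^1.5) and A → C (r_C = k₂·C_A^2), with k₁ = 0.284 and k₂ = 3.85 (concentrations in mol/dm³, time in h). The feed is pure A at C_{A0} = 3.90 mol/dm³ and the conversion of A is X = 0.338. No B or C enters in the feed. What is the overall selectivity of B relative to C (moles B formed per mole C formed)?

Exit C_A = C_{A0}(1−X) = 3.90×0.662 = 2.582 mol/dm³.
In a CSTR the entire volume is at exit conditions, so r_B = 0.284×2.582^1.5 = 1.178 and r_C = 3.85×2.582^2 = 25.66.
Overall selectivity = C_B/C_C = r_Bτ/(r_Cτ) = r_B/r_C = 0.0459.

0.0459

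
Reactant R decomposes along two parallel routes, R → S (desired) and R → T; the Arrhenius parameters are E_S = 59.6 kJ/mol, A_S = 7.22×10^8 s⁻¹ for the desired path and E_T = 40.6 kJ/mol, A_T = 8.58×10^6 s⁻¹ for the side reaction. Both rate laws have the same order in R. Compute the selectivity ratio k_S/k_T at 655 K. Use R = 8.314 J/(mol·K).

2.57

Since both paths have the same order in R, the concentration cancels and S_{S/T} = k_S/k_T = (A_S/A_T)·exp[(E_T−E_S)/(RT)].
(E_T−E_S)/(RT) = (40.6−59.6)×10³/(8.314×655) = -19000/5446 = -3.489.
k_S/k_T = (7.22×10^8/8.58×10^6)·exp(-3.489) = 84.15 × 0.03053 = 2.57.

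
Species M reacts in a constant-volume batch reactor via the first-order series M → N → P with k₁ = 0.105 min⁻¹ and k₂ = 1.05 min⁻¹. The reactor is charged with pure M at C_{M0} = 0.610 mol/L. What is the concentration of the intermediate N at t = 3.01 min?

0.0465 mol/L

For first-order series with pure M initially, C_N(t) = k₁C_{M0}/(k₂−k₁)·(e^(−k₁t) − e^(−k₂t)).
e^(−k₁t) = e^(−0.105×3.01) = e^(−0.3160) = 0.7290; e^(−k₂t) = e^(−3.160) = 0.04240.
C_N = 0.105×0.610/(1.05−0.105) × (0.7290−0.04240) = 0.06778×0.6866 = 0.04654 mol/L.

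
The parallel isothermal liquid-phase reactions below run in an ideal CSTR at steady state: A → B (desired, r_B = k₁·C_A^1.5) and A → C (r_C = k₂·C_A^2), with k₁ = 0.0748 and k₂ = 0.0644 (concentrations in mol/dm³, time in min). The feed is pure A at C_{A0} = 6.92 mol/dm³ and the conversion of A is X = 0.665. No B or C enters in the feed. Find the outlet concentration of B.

Exit C_A = C_{A0}(1−X) = 6.92×0.335 = 2.318 mol/dm³.
Rates in a CSTR are evaluated at the outlet concentration: r_B = 0.0748×2.318^1.5 = 0.2640, r_C = 0.0644×2.318^2 = 0.3461.
Fraction of consumed A going to B: r_B/(r_B+r_C) = 0.4327.
C_B = 0.4327·C_{A0}·X = 0.4327×6.92×0.665 = 1.99 mol/dm³.

1.99 mol/dm³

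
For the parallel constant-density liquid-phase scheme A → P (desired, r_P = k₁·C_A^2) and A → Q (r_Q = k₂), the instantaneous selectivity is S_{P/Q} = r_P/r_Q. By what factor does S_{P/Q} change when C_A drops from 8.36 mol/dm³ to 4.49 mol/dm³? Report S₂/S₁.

0.288

S_{P/Q} = (k₁/k₂)·C_A^2, so S₂/S₁ = (C_{A,2}/C_{A,1})^2.
= (4.49/8.36)^2 = (0.5371)^2 = 0.288.
Selectivity toward P falls as C_A falls — high-concentration operation is favoured.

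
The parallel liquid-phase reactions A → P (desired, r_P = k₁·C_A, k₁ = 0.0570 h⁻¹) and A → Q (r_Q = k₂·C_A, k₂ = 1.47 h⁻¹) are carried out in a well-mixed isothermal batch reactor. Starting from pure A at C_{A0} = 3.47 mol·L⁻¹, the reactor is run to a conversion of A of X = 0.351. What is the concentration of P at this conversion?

C_A = C_{A0}(1−X) = 2.252 mol·L⁻¹.
Both paths are first order in A, so the instantaneous fraction to P is constant: dC_P/d(−C_A) = k₁/(k₁+k₂) = 0.03733.
C_P = 0.03733·(C_{A0}−C_A) = 0.03733×1.218 = 0.0455 mol·L⁻¹.

0.0455 mol·L⁻¹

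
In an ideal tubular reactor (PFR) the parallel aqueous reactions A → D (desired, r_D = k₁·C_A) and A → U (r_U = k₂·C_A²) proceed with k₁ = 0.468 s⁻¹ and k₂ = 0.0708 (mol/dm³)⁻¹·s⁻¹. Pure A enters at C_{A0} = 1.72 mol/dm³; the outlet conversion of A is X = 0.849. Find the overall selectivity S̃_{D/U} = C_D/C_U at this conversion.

C_A = C_{A0}(1−X) = 0.2597 mol/dm³.
Along a PFR/batch, dC_D/dC_A = −r_D/(r_D+r_U) = −k₁/(k₁+k₂·C_A).
Integrating from C_{A0} to C_A: C_D = (0.468/0.0708)·ln[(0.468+0.0708·1.72)/(0.468+0.0708·0.260)] = 6.610·ln(0.5898/0.4864) = 1.274 mol/dm³.
C_U = (C_{A0}−C_A)−C_D = 0.1863 mol/dm³; S̃_{D/U} = 1.274/0.1863 = 6.84.

6.84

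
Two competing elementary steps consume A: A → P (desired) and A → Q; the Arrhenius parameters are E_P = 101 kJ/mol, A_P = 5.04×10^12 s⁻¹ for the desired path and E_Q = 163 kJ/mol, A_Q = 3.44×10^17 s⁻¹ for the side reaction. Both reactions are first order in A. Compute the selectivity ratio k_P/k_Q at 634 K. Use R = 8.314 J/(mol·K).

k_P/k_Q = (A_P/A_Q)·exp[−(E_P−E_Q)/(RT)] = (A_P/A_Q)·exp[(E_Q−E_P)/(RT)].
(E_Q−E_P)/(RT) = (163−101)×10³/(8.314×634) = 62000/5271 = 11.76.
k_P/k_Q = (5.04×10^12/3.44×10^17)·exp(11.76) = 1.465×10^-5 × 1.283×10^5 = 1.88.
Since E_P < E_Q, lowering the temperature improves selectivity toward P.

1.88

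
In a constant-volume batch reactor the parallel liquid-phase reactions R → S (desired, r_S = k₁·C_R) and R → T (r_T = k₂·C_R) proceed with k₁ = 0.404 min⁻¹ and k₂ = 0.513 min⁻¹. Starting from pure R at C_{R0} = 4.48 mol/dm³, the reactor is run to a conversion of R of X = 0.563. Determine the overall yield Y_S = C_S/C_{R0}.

C_R = C_{R0}(1−X) = 1.958 mol/dm³.
Both paths are first order in R, so the instantaneous fraction to S is constant: dC_S/d(−C_R) = k₁/(k₁+k₂) = 0.4406.
C_S = 0.4406·(C_{R0}−C_R) = 0.4406×2.522 = 1.11 mol/dm³.
Y_S = C_S/C_{R0} = 1.111/4.48 = 0.248.

0.248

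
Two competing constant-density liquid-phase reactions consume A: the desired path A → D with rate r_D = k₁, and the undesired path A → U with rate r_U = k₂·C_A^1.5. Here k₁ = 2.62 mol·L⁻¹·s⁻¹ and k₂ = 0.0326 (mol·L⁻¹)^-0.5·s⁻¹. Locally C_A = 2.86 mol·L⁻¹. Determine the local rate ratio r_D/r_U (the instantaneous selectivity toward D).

S_{D/U} = r_D/r_U = (k₁)/(k₂·C_A^1.5) = (k₁/k₂)·C_A^-1.5.
= (2.62) / (0.0326×2.860^1.5) = 2.620/0.1577 = 16.6.
The undesired path is higher order in A, so low C_A (CSTR or dilute feed) favours D.

16.6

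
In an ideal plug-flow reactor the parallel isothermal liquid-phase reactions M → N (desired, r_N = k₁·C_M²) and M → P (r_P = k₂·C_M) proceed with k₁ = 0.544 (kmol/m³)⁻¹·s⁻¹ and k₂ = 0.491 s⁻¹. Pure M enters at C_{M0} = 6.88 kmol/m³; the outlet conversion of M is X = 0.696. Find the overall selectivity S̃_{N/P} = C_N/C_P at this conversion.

C_M = C_{M0}(1−X) = 2.092 kmol/m³.
Along a PFR/batch, dC_P/dC_M = −r_P/(r_N+r_P) = −k₂/(k₂+k₁·C_M).
Integrating from C_{M0} to C_M: C_P = (0.491/0.544)·ln[(0.491+0.544·6.88)/(0.491+0.544·2.09)] = 0.9026·ln(4.234/1.629) = 0.8622 kmol/m³.
Then C_N = (C_{M0}−C_M) − C_P = 4.788 − 0.8622 = 3.926 kmol/m³.
S̃_{N/P} = C_N/C_P = 3.926/0.8622 = 4.55.

4.55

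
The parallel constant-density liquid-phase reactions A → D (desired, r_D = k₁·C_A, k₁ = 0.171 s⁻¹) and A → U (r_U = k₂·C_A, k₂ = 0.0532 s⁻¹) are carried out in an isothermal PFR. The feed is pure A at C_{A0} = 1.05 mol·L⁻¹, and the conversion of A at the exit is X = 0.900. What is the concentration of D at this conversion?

0.721 mol·L⁻¹

C_A = C_{A0}(1−X) = 0.1050 mol·L⁻¹.
Both paths are first order in A, so the instantaneous fraction to D is constant: dC_D/d(−C_A) = k₁/(k₁+k₂) = 0.7627.
C_D = 0.7627·(C_{A0}−C_A) = 0.7627×0.9450 = 0.721 mol·L⁻¹.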